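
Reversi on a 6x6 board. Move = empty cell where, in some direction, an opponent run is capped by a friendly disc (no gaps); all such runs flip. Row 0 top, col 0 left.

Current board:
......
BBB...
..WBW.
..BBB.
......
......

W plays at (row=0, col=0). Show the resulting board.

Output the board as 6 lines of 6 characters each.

Place W at (0,0); scan 8 dirs for brackets.
Dir NW: edge -> no flip
Dir N: edge -> no flip
Dir NE: edge -> no flip
Dir W: edge -> no flip
Dir E: first cell '.' (not opp) -> no flip
Dir SW: edge -> no flip
Dir S: opp run (1,0), next='.' -> no flip
Dir SE: opp run (1,1) capped by W -> flip
All flips: (1,1)

Answer: W.....
BWB...
..WBW.
..BBB.
......
......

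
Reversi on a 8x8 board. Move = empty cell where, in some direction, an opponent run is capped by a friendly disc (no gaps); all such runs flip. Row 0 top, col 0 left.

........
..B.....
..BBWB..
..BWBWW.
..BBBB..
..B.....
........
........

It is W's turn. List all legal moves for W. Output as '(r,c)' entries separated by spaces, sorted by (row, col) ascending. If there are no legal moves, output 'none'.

Answer: (1,1) (1,3) (1,4) (1,5) (2,1) (2,6) (3,1) (5,1) (5,3) (5,4) (5,5)

Derivation:
(0,1): no bracket -> illegal
(0,2): no bracket -> illegal
(0,3): no bracket -> illegal
(1,1): flips 1 -> legal
(1,3): flips 1 -> legal
(1,4): flips 1 -> legal
(1,5): flips 1 -> legal
(1,6): no bracket -> illegal
(2,1): flips 2 -> legal
(2,6): flips 1 -> legal
(3,1): flips 1 -> legal
(4,1): no bracket -> illegal
(4,6): no bracket -> illegal
(5,1): flips 1 -> legal
(5,3): flips 2 -> legal
(5,4): flips 3 -> legal
(5,5): flips 2 -> legal
(5,6): no bracket -> illegal
(6,1): no bracket -> illegal
(6,2): no bracket -> illegal
(6,3): no bracket -> illegal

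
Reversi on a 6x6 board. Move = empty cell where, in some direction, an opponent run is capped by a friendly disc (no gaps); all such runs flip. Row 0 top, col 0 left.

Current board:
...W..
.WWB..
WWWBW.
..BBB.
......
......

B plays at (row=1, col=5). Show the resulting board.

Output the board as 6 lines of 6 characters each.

Place B at (1,5); scan 8 dirs for brackets.
Dir NW: first cell '.' (not opp) -> no flip
Dir N: first cell '.' (not opp) -> no flip
Dir NE: edge -> no flip
Dir W: first cell '.' (not opp) -> no flip
Dir E: edge -> no flip
Dir SW: opp run (2,4) capped by B -> flip
Dir S: first cell '.' (not opp) -> no flip
Dir SE: edge -> no flip
All flips: (2,4)

Answer: ...W..
.WWB.B
WWWBB.
..BBB.
......
......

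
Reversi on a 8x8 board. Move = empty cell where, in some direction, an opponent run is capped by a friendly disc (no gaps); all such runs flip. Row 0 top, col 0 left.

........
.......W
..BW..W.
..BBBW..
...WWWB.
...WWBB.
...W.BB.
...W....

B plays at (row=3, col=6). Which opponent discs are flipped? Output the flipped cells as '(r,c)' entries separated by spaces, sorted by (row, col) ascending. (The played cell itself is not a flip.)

Dir NW: first cell '.' (not opp) -> no flip
Dir N: opp run (2,6), next='.' -> no flip
Dir NE: first cell '.' (not opp) -> no flip
Dir W: opp run (3,5) capped by B -> flip
Dir E: first cell '.' (not opp) -> no flip
Dir SW: opp run (4,5) (5,4) (6,3), next='.' -> no flip
Dir S: first cell 'B' (not opp) -> no flip
Dir SE: first cell '.' (not opp) -> no flip

Answer: (3,5)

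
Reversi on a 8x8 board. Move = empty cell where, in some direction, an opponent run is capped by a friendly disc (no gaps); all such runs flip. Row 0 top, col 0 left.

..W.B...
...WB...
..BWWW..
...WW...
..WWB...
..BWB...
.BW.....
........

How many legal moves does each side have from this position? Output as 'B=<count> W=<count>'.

-- B to move --
(0,1): no bracket -> illegal
(0,3): no bracket -> illegal
(1,1): no bracket -> illegal
(1,2): flips 1 -> legal
(1,5): no bracket -> illegal
(1,6): flips 3 -> legal
(2,6): flips 3 -> legal
(3,1): no bracket -> illegal
(3,2): flips 3 -> legal
(3,5): no bracket -> illegal
(3,6): flips 1 -> legal
(4,1): flips 2 -> legal
(4,5): no bracket -> illegal
(5,1): no bracket -> illegal
(6,3): flips 1 -> legal
(6,4): no bracket -> illegal
(7,1): flips 2 -> legal
(7,2): flips 1 -> legal
(7,3): no bracket -> illegal
B mobility = 9
-- W to move --
(0,3): flips 1 -> legal
(0,5): flips 1 -> legal
(1,1): flips 1 -> legal
(1,2): no bracket -> illegal
(1,5): flips 1 -> legal
(2,1): flips 1 -> legal
(3,1): flips 1 -> legal
(3,2): no bracket -> illegal
(3,5): flips 1 -> legal
(4,1): no bracket -> illegal
(4,5): flips 1 -> legal
(5,0): no bracket -> illegal
(5,1): flips 1 -> legal
(5,5): flips 2 -> legal
(6,0): flips 1 -> legal
(6,3): no bracket -> illegal
(6,4): flips 2 -> legal
(6,5): flips 1 -> legal
(7,0): flips 2 -> legal
(7,1): no bracket -> illegal
(7,2): no bracket -> illegal
W mobility = 14

Answer: B=9 W=14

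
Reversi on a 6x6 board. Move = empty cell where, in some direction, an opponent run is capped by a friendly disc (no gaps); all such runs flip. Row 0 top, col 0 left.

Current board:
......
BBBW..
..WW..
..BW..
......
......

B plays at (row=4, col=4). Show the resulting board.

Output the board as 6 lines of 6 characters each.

Answer: ......
BBBW..
..BW..
..BB..
....B.
......

Derivation:
Place B at (4,4); scan 8 dirs for brackets.
Dir NW: opp run (3,3) (2,2) capped by B -> flip
Dir N: first cell '.' (not opp) -> no flip
Dir NE: first cell '.' (not opp) -> no flip
Dir W: first cell '.' (not opp) -> no flip
Dir E: first cell '.' (not opp) -> no flip
Dir SW: first cell '.' (not opp) -> no flip
Dir S: first cell '.' (not opp) -> no flip
Dir SE: first cell '.' (not opp) -> no flip
All flips: (2,2) (3,3)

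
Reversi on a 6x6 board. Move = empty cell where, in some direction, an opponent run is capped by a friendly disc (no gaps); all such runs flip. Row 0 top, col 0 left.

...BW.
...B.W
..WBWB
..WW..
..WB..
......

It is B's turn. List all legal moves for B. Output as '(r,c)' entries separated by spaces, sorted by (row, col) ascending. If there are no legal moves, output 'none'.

Answer: (0,5) (2,1) (3,1) (3,5) (4,1)

Derivation:
(0,5): flips 2 -> legal
(1,1): no bracket -> illegal
(1,2): no bracket -> illegal
(1,4): no bracket -> illegal
(2,1): flips 2 -> legal
(3,1): flips 1 -> legal
(3,4): no bracket -> illegal
(3,5): flips 1 -> legal
(4,1): flips 2 -> legal
(4,4): no bracket -> illegal
(5,1): no bracket -> illegal
(5,2): no bracket -> illegal
(5,3): no bracket -> illegal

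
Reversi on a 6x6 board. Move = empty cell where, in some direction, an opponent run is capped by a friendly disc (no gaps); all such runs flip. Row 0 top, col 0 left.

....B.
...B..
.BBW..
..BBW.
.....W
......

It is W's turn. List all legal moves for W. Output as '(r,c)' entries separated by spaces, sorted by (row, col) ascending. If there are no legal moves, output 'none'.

(0,2): no bracket -> illegal
(0,3): flips 1 -> legal
(0,5): no bracket -> illegal
(1,0): no bracket -> illegal
(1,1): no bracket -> illegal
(1,2): no bracket -> illegal
(1,4): no bracket -> illegal
(1,5): no bracket -> illegal
(2,0): flips 2 -> legal
(2,4): no bracket -> illegal
(3,0): no bracket -> illegal
(3,1): flips 2 -> legal
(4,1): flips 1 -> legal
(4,2): no bracket -> illegal
(4,3): flips 1 -> legal
(4,4): no bracket -> illegal

Answer: (0,3) (2,0) (3,1) (4,1) (4,3)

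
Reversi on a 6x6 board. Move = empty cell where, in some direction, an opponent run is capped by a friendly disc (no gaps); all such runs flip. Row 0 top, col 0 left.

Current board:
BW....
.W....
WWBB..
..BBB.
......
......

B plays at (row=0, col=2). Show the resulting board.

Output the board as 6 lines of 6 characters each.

Answer: BBB...
.W....
WWBB..
..BBB.
......
......

Derivation:
Place B at (0,2); scan 8 dirs for brackets.
Dir NW: edge -> no flip
Dir N: edge -> no flip
Dir NE: edge -> no flip
Dir W: opp run (0,1) capped by B -> flip
Dir E: first cell '.' (not opp) -> no flip
Dir SW: opp run (1,1) (2,0), next=edge -> no flip
Dir S: first cell '.' (not opp) -> no flip
Dir SE: first cell '.' (not opp) -> no flip
All flips: (0,1)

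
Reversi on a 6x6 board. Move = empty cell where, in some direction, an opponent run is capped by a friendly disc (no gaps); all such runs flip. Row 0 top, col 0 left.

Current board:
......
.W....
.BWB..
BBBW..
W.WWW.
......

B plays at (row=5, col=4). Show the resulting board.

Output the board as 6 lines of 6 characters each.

Place B at (5,4); scan 8 dirs for brackets.
Dir NW: opp run (4,3) capped by B -> flip
Dir N: opp run (4,4), next='.' -> no flip
Dir NE: first cell '.' (not opp) -> no flip
Dir W: first cell '.' (not opp) -> no flip
Dir E: first cell '.' (not opp) -> no flip
Dir SW: edge -> no flip
Dir S: edge -> no flip
Dir SE: edge -> no flip
All flips: (4,3)

Answer: ......
.W....
.BWB..
BBBW..
W.WBW.
....B.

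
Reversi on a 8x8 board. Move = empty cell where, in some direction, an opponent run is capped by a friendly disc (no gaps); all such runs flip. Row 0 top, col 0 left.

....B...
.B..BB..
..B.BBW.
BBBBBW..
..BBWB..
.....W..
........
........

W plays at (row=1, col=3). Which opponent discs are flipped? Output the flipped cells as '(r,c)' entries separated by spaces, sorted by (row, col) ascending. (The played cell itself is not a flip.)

Dir NW: first cell '.' (not opp) -> no flip
Dir N: first cell '.' (not opp) -> no flip
Dir NE: opp run (0,4), next=edge -> no flip
Dir W: first cell '.' (not opp) -> no flip
Dir E: opp run (1,4) (1,5), next='.' -> no flip
Dir SW: opp run (2,2) (3,1), next='.' -> no flip
Dir S: first cell '.' (not opp) -> no flip
Dir SE: opp run (2,4) capped by W -> flip

Answer: (2,4)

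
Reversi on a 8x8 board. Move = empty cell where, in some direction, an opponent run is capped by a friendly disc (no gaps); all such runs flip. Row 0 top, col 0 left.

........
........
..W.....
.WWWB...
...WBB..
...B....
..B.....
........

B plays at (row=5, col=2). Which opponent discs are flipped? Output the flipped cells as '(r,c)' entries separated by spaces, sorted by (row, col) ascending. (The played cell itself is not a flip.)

Dir NW: first cell '.' (not opp) -> no flip
Dir N: first cell '.' (not opp) -> no flip
Dir NE: opp run (4,3) capped by B -> flip
Dir W: first cell '.' (not opp) -> no flip
Dir E: first cell 'B' (not opp) -> no flip
Dir SW: first cell '.' (not opp) -> no flip
Dir S: first cell 'B' (not opp) -> no flip
Dir SE: first cell '.' (not opp) -> no flip

Answer: (4,3)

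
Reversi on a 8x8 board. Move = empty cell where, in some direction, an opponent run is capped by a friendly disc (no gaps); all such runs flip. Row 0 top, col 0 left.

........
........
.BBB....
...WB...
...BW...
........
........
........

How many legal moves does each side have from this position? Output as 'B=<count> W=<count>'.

Answer: B=4 W=6

Derivation:
-- B to move --
(2,4): no bracket -> illegal
(3,2): flips 1 -> legal
(3,5): no bracket -> illegal
(4,2): no bracket -> illegal
(4,5): flips 1 -> legal
(5,3): no bracket -> illegal
(5,4): flips 1 -> legal
(5,5): flips 2 -> legal
B mobility = 4
-- W to move --
(1,0): no bracket -> illegal
(1,1): flips 1 -> legal
(1,2): no bracket -> illegal
(1,3): flips 1 -> legal
(1,4): no bracket -> illegal
(2,0): no bracket -> illegal
(2,4): flips 1 -> legal
(2,5): no bracket -> illegal
(3,0): no bracket -> illegal
(3,1): no bracket -> illegal
(3,2): no bracket -> illegal
(3,5): flips 1 -> legal
(4,2): flips 1 -> legal
(4,5): no bracket -> illegal
(5,2): no bracket -> illegal
(5,3): flips 1 -> legal
(5,4): no bracket -> illegal
W mobility = 6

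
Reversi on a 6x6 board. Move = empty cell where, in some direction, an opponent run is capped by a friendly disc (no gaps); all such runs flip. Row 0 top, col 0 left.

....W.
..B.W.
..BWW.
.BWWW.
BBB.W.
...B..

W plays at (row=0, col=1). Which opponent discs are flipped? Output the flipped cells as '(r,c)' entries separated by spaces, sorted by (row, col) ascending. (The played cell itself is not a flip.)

Answer: (1,2)

Derivation:
Dir NW: edge -> no flip
Dir N: edge -> no flip
Dir NE: edge -> no flip
Dir W: first cell '.' (not opp) -> no flip
Dir E: first cell '.' (not opp) -> no flip
Dir SW: first cell '.' (not opp) -> no flip
Dir S: first cell '.' (not opp) -> no flip
Dir SE: opp run (1,2) capped by W -> flip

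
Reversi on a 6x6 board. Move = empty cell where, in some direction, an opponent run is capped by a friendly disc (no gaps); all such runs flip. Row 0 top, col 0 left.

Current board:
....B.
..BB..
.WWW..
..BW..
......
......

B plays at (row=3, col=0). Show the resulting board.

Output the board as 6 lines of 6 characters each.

Answer: ....B.
..BB..
.BWW..
B.BW..
......
......

Derivation:
Place B at (3,0); scan 8 dirs for brackets.
Dir NW: edge -> no flip
Dir N: first cell '.' (not opp) -> no flip
Dir NE: opp run (2,1) capped by B -> flip
Dir W: edge -> no flip
Dir E: first cell '.' (not opp) -> no flip
Dir SW: edge -> no flip
Dir S: first cell '.' (not opp) -> no flip
Dir SE: first cell '.' (not opp) -> no flip
All flips: (2,1)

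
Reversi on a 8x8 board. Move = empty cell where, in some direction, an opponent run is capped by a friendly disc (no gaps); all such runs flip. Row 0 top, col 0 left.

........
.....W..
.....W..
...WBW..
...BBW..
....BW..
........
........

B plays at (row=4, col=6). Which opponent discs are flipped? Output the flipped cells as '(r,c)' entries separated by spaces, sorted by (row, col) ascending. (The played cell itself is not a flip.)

Dir NW: opp run (3,5), next='.' -> no flip
Dir N: first cell '.' (not opp) -> no flip
Dir NE: first cell '.' (not opp) -> no flip
Dir W: opp run (4,5) capped by B -> flip
Dir E: first cell '.' (not opp) -> no flip
Dir SW: opp run (5,5), next='.' -> no flip
Dir S: first cell '.' (not opp) -> no flip
Dir SE: first cell '.' (not opp) -> no flip

Answer: (4,5)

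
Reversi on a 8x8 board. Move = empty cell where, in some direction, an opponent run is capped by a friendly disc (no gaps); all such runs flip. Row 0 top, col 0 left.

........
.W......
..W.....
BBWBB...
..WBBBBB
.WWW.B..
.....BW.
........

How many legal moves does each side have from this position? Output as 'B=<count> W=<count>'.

Answer: B=11 W=8

Derivation:
-- B to move --
(0,0): flips 2 -> legal
(0,1): no bracket -> illegal
(0,2): no bracket -> illegal
(1,0): no bracket -> illegal
(1,2): no bracket -> illegal
(1,3): flips 1 -> legal
(2,0): no bracket -> illegal
(2,1): flips 1 -> legal
(2,3): no bracket -> illegal
(4,0): no bracket -> illegal
(4,1): flips 1 -> legal
(5,0): no bracket -> illegal
(5,4): no bracket -> illegal
(5,6): no bracket -> illegal
(5,7): no bracket -> illegal
(6,0): flips 2 -> legal
(6,1): flips 1 -> legal
(6,2): flips 1 -> legal
(6,3): flips 1 -> legal
(6,4): flips 2 -> legal
(6,7): flips 1 -> legal
(7,5): no bracket -> illegal
(7,6): no bracket -> illegal
(7,7): flips 1 -> legal
B mobility = 11
-- W to move --
(2,0): flips 1 -> legal
(2,1): no bracket -> illegal
(2,3): flips 2 -> legal
(2,4): flips 1 -> legal
(2,5): flips 2 -> legal
(3,5): flips 3 -> legal
(3,6): no bracket -> illegal
(3,7): no bracket -> illegal
(4,0): flips 1 -> legal
(4,1): no bracket -> illegal
(5,4): flips 1 -> legal
(5,6): no bracket -> illegal
(5,7): no bracket -> illegal
(6,4): flips 1 -> legal
(7,4): no bracket -> illegal
(7,5): no bracket -> illegal
(7,6): no bracket -> illegal
W mobility = 8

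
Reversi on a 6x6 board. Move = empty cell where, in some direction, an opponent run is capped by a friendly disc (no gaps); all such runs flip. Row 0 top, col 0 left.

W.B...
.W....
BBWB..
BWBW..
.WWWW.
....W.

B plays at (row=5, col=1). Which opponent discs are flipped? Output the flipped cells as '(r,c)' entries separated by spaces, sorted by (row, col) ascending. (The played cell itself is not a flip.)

Dir NW: first cell '.' (not opp) -> no flip
Dir N: opp run (4,1) (3,1) capped by B -> flip
Dir NE: opp run (4,2) (3,3), next='.' -> no flip
Dir W: first cell '.' (not opp) -> no flip
Dir E: first cell '.' (not opp) -> no flip
Dir SW: edge -> no flip
Dir S: edge -> no flip
Dir SE: edge -> no flip

Answer: (3,1) (4,1)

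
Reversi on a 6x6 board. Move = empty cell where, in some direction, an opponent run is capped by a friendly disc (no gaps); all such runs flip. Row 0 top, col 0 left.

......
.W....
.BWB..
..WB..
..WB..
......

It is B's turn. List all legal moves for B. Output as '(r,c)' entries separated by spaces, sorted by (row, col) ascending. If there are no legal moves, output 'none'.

Answer: (0,0) (0,1) (3,1) (4,1) (5,1)

Derivation:
(0,0): flips 2 -> legal
(0,1): flips 1 -> legal
(0,2): no bracket -> illegal
(1,0): no bracket -> illegal
(1,2): no bracket -> illegal
(1,3): no bracket -> illegal
(2,0): no bracket -> illegal
(3,1): flips 1 -> legal
(4,1): flips 2 -> legal
(5,1): flips 1 -> legal
(5,2): no bracket -> illegal
(5,3): no bracket -> illegal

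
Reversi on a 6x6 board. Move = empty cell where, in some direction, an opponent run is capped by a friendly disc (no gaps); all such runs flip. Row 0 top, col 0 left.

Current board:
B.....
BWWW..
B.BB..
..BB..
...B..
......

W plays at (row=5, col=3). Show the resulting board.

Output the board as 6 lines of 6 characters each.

Answer: B.....
BWWW..
B.BW..
..BW..
...W..
...W..

Derivation:
Place W at (5,3); scan 8 dirs for brackets.
Dir NW: first cell '.' (not opp) -> no flip
Dir N: opp run (4,3) (3,3) (2,3) capped by W -> flip
Dir NE: first cell '.' (not opp) -> no flip
Dir W: first cell '.' (not opp) -> no flip
Dir E: first cell '.' (not opp) -> no flip
Dir SW: edge -> no flip
Dir S: edge -> no flip
Dir SE: edge -> no flip
All flips: (2,3) (3,3) (4,3)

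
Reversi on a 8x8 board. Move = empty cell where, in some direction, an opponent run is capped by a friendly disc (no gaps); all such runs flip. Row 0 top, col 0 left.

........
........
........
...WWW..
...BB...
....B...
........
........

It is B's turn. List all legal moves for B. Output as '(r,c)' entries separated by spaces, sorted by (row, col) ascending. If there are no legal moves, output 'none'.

(2,2): flips 1 -> legal
(2,3): flips 1 -> legal
(2,4): flips 1 -> legal
(2,5): flips 1 -> legal
(2,6): flips 1 -> legal
(3,2): no bracket -> illegal
(3,6): no bracket -> illegal
(4,2): no bracket -> illegal
(4,5): no bracket -> illegal
(4,6): no bracket -> illegal

Answer: (2,2) (2,3) (2,4) (2,5) (2,6)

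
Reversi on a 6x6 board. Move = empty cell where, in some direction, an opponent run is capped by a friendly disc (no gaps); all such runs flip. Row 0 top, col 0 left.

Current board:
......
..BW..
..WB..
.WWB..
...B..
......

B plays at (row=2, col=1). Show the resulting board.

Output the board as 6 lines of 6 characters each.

Answer: ......
..BW..
.BBB..
.WBB..
...B..
......

Derivation:
Place B at (2,1); scan 8 dirs for brackets.
Dir NW: first cell '.' (not opp) -> no flip
Dir N: first cell '.' (not opp) -> no flip
Dir NE: first cell 'B' (not opp) -> no flip
Dir W: first cell '.' (not opp) -> no flip
Dir E: opp run (2,2) capped by B -> flip
Dir SW: first cell '.' (not opp) -> no flip
Dir S: opp run (3,1), next='.' -> no flip
Dir SE: opp run (3,2) capped by B -> flip
All flips: (2,2) (3,2)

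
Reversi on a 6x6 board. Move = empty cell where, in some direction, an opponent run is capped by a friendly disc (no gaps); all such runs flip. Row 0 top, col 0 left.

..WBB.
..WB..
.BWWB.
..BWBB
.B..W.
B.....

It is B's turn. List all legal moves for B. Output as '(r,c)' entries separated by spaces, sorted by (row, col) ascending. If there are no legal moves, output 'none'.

(0,1): flips 3 -> legal
(1,1): flips 1 -> legal
(1,4): flips 1 -> legal
(3,1): flips 1 -> legal
(4,2): flips 1 -> legal
(4,3): flips 2 -> legal
(4,5): no bracket -> illegal
(5,3): flips 1 -> legal
(5,4): flips 1 -> legal
(5,5): no bracket -> illegal

Answer: (0,1) (1,1) (1,4) (3,1) (4,2) (4,3) (5,3) (5,4)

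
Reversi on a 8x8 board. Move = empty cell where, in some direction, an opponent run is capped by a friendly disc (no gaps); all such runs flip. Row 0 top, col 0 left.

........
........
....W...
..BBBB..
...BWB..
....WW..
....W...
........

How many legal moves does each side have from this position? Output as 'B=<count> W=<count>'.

Answer: B=8 W=7

Derivation:
-- B to move --
(1,3): flips 1 -> legal
(1,4): flips 1 -> legal
(1,5): flips 1 -> legal
(2,3): no bracket -> illegal
(2,5): no bracket -> illegal
(4,6): no bracket -> illegal
(5,3): flips 1 -> legal
(5,6): no bracket -> illegal
(6,3): flips 1 -> legal
(6,5): flips 2 -> legal
(6,6): flips 2 -> legal
(7,3): no bracket -> illegal
(7,4): flips 3 -> legal
(7,5): no bracket -> illegal
B mobility = 8
-- W to move --
(2,1): flips 2 -> legal
(2,2): flips 1 -> legal
(2,3): no bracket -> illegal
(2,5): flips 2 -> legal
(2,6): flips 1 -> legal
(3,1): no bracket -> illegal
(3,6): flips 1 -> legal
(4,1): no bracket -> illegal
(4,2): flips 2 -> legal
(4,6): flips 2 -> legal
(5,2): no bracket -> illegal
(5,3): no bracket -> illegal
(5,6): no bracket -> illegal
W mobility = 7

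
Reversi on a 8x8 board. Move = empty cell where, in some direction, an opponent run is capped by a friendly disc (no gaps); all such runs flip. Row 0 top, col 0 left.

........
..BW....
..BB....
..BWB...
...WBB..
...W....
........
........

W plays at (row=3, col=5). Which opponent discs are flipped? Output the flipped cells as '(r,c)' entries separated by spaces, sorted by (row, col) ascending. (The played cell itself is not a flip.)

Answer: (3,4) (4,4)

Derivation:
Dir NW: first cell '.' (not opp) -> no flip
Dir N: first cell '.' (not opp) -> no flip
Dir NE: first cell '.' (not opp) -> no flip
Dir W: opp run (3,4) capped by W -> flip
Dir E: first cell '.' (not opp) -> no flip
Dir SW: opp run (4,4) capped by W -> flip
Dir S: opp run (4,5), next='.' -> no flip
Dir SE: first cell '.' (not opp) -> no flip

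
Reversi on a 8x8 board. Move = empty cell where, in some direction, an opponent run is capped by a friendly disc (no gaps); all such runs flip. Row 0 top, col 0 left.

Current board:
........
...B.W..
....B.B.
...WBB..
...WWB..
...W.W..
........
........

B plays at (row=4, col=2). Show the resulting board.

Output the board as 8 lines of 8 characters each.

Place B at (4,2); scan 8 dirs for brackets.
Dir NW: first cell '.' (not opp) -> no flip
Dir N: first cell '.' (not opp) -> no flip
Dir NE: opp run (3,3) capped by B -> flip
Dir W: first cell '.' (not opp) -> no flip
Dir E: opp run (4,3) (4,4) capped by B -> flip
Dir SW: first cell '.' (not opp) -> no flip
Dir S: first cell '.' (not opp) -> no flip
Dir SE: opp run (5,3), next='.' -> no flip
All flips: (3,3) (4,3) (4,4)

Answer: ........
...B.W..
....B.B.
...BBB..
..BBBB..
...W.W..
........
........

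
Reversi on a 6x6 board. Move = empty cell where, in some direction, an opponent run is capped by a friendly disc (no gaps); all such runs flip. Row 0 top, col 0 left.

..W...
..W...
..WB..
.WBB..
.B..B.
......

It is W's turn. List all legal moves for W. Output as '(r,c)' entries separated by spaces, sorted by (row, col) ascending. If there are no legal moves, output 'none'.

Answer: (2,4) (3,4) (4,2) (5,1) (5,5)

Derivation:
(1,3): no bracket -> illegal
(1,4): no bracket -> illegal
(2,1): no bracket -> illegal
(2,4): flips 1 -> legal
(3,0): no bracket -> illegal
(3,4): flips 3 -> legal
(3,5): no bracket -> illegal
(4,0): no bracket -> illegal
(4,2): flips 1 -> legal
(4,3): no bracket -> illegal
(4,5): no bracket -> illegal
(5,0): no bracket -> illegal
(5,1): flips 1 -> legal
(5,2): no bracket -> illegal
(5,3): no bracket -> illegal
(5,4): no bracket -> illegal
(5,5): flips 2 -> legal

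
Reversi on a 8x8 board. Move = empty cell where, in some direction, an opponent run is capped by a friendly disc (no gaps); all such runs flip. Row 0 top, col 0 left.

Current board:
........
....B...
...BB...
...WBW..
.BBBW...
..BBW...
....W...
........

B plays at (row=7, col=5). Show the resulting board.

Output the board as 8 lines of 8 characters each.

Answer: ........
....B...
...BB...
...WBW..
.BBBW...
..BBW...
....B...
.....B..

Derivation:
Place B at (7,5); scan 8 dirs for brackets.
Dir NW: opp run (6,4) capped by B -> flip
Dir N: first cell '.' (not opp) -> no flip
Dir NE: first cell '.' (not opp) -> no flip
Dir W: first cell '.' (not opp) -> no flip
Dir E: first cell '.' (not opp) -> no flip
Dir SW: edge -> no flip
Dir S: edge -> no flip
Dir SE: edge -> no flip
All flips: (6,4)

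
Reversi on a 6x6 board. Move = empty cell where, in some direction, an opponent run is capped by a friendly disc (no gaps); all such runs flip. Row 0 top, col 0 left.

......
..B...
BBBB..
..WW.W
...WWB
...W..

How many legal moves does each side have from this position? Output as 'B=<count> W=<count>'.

Answer: B=5 W=6

Derivation:
-- B to move --
(2,4): no bracket -> illegal
(2,5): flips 1 -> legal
(3,1): no bracket -> illegal
(3,4): no bracket -> illegal
(4,1): flips 1 -> legal
(4,2): flips 3 -> legal
(5,2): no bracket -> illegal
(5,4): flips 2 -> legal
(5,5): flips 2 -> legal
B mobility = 5
-- W to move --
(0,1): no bracket -> illegal
(0,2): flips 2 -> legal
(0,3): no bracket -> illegal
(1,0): flips 1 -> legal
(1,1): flips 1 -> legal
(1,3): flips 1 -> legal
(1,4): flips 1 -> legal
(2,4): no bracket -> illegal
(3,0): no bracket -> illegal
(3,1): no bracket -> illegal
(3,4): no bracket -> illegal
(5,4): no bracket -> illegal
(5,5): flips 1 -> legal
W mobility = 6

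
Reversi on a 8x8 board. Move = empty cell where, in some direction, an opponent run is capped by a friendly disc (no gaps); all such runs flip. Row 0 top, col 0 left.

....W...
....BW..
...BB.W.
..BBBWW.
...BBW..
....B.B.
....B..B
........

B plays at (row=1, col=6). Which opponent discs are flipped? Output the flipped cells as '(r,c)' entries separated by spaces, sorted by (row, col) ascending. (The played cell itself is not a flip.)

Dir NW: first cell '.' (not opp) -> no flip
Dir N: first cell '.' (not opp) -> no flip
Dir NE: first cell '.' (not opp) -> no flip
Dir W: opp run (1,5) capped by B -> flip
Dir E: first cell '.' (not opp) -> no flip
Dir SW: first cell '.' (not opp) -> no flip
Dir S: opp run (2,6) (3,6), next='.' -> no flip
Dir SE: first cell '.' (not opp) -> no flip

Answer: (1,5)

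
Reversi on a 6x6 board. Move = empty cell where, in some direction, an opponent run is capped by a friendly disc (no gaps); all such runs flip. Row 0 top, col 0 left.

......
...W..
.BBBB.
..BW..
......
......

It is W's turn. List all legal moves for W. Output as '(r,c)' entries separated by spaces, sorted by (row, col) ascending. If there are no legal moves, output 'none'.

(1,0): no bracket -> illegal
(1,1): flips 1 -> legal
(1,2): no bracket -> illegal
(1,4): no bracket -> illegal
(1,5): flips 1 -> legal
(2,0): no bracket -> illegal
(2,5): no bracket -> illegal
(3,0): no bracket -> illegal
(3,1): flips 2 -> legal
(3,4): no bracket -> illegal
(3,5): flips 1 -> legal
(4,1): no bracket -> illegal
(4,2): no bracket -> illegal
(4,3): no bracket -> illegal

Answer: (1,1) (1,5) (3,1) (3,5)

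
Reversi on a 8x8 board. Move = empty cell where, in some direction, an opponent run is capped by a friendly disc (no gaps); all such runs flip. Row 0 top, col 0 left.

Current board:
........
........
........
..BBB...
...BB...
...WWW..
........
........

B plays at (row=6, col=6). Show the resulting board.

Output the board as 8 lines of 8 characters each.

Place B at (6,6); scan 8 dirs for brackets.
Dir NW: opp run (5,5) capped by B -> flip
Dir N: first cell '.' (not opp) -> no flip
Dir NE: first cell '.' (not opp) -> no flip
Dir W: first cell '.' (not opp) -> no flip
Dir E: first cell '.' (not opp) -> no flip
Dir SW: first cell '.' (not opp) -> no flip
Dir S: first cell '.' (not opp) -> no flip
Dir SE: first cell '.' (not opp) -> no flip
All flips: (5,5)

Answer: ........
........
........
..BBB...
...BB...
...WWB..
......B.
........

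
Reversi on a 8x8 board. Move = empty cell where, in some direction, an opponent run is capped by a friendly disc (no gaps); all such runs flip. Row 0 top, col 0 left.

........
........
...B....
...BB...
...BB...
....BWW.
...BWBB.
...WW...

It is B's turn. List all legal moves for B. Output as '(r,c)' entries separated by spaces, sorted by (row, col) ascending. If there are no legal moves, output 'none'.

(4,5): flips 1 -> legal
(4,6): flips 1 -> legal
(4,7): flips 1 -> legal
(5,3): no bracket -> illegal
(5,7): flips 2 -> legal
(6,2): no bracket -> illegal
(6,7): no bracket -> illegal
(7,2): no bracket -> illegal
(7,5): no bracket -> illegal

Answer: (4,5) (4,6) (4,7) (5,7)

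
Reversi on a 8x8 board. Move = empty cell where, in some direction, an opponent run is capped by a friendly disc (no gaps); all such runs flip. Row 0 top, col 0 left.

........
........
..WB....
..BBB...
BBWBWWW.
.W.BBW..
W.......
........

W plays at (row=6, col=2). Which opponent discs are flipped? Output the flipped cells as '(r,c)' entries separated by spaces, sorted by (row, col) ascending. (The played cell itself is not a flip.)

Answer: (5,3)

Derivation:
Dir NW: first cell 'W' (not opp) -> no flip
Dir N: first cell '.' (not opp) -> no flip
Dir NE: opp run (5,3) capped by W -> flip
Dir W: first cell '.' (not opp) -> no flip
Dir E: first cell '.' (not opp) -> no flip
Dir SW: first cell '.' (not opp) -> no flip
Dir S: first cell '.' (not opp) -> no flip
Dir SE: first cell '.' (not opp) -> no flip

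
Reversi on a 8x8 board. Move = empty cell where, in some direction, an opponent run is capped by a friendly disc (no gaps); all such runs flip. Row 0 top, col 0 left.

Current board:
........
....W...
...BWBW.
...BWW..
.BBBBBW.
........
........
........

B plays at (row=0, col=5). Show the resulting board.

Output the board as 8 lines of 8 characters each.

Answer: .....B..
....B...
...BWBW.
...BWW..
.BBBBBW.
........
........
........

Derivation:
Place B at (0,5); scan 8 dirs for brackets.
Dir NW: edge -> no flip
Dir N: edge -> no flip
Dir NE: edge -> no flip
Dir W: first cell '.' (not opp) -> no flip
Dir E: first cell '.' (not opp) -> no flip
Dir SW: opp run (1,4) capped by B -> flip
Dir S: first cell '.' (not opp) -> no flip
Dir SE: first cell '.' (not opp) -> no flip
All flips: (1,4)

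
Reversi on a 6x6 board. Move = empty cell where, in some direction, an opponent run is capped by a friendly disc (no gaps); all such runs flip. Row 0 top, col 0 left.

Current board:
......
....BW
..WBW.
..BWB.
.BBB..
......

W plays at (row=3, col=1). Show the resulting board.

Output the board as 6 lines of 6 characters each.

Place W at (3,1); scan 8 dirs for brackets.
Dir NW: first cell '.' (not opp) -> no flip
Dir N: first cell '.' (not opp) -> no flip
Dir NE: first cell 'W' (not opp) -> no flip
Dir W: first cell '.' (not opp) -> no flip
Dir E: opp run (3,2) capped by W -> flip
Dir SW: first cell '.' (not opp) -> no flip
Dir S: opp run (4,1), next='.' -> no flip
Dir SE: opp run (4,2), next='.' -> no flip
All flips: (3,2)

Answer: ......
....BW
..WBW.
.WWWB.
.BBB..
......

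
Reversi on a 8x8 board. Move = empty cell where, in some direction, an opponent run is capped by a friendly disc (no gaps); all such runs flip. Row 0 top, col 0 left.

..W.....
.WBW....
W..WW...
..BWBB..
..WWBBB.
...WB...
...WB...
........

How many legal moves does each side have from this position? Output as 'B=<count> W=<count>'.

-- B to move --
(0,0): no bracket -> illegal
(0,1): no bracket -> illegal
(0,3): no bracket -> illegal
(0,4): no bracket -> illegal
(1,0): flips 1 -> legal
(1,4): flips 3 -> legal
(1,5): no bracket -> illegal
(2,1): no bracket -> illegal
(2,2): flips 1 -> legal
(2,5): no bracket -> illegal
(3,0): no bracket -> illegal
(3,1): flips 2 -> legal
(4,1): flips 2 -> legal
(5,1): no bracket -> illegal
(5,2): flips 3 -> legal
(6,2): flips 2 -> legal
(7,2): flips 1 -> legal
(7,3): no bracket -> illegal
(7,4): no bracket -> illegal
B mobility = 8
-- W to move --
(0,1): flips 1 -> legal
(0,3): no bracket -> illegal
(2,1): flips 1 -> legal
(2,2): flips 2 -> legal
(2,5): flips 1 -> legal
(2,6): flips 2 -> legal
(3,1): flips 1 -> legal
(3,6): flips 4 -> legal
(3,7): no bracket -> illegal
(4,1): flips 1 -> legal
(4,7): flips 3 -> legal
(5,5): flips 2 -> legal
(5,6): flips 2 -> legal
(5,7): flips 2 -> legal
(6,5): flips 2 -> legal
(7,3): no bracket -> illegal
(7,4): flips 4 -> legal
(7,5): flips 1 -> legal
W mobility = 15

Answer: B=8 W=15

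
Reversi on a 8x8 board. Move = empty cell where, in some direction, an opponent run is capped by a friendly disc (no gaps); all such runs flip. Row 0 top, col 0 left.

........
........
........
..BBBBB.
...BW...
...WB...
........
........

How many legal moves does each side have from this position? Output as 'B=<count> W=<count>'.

-- B to move --
(4,2): no bracket -> illegal
(4,5): flips 1 -> legal
(5,2): flips 1 -> legal
(5,5): flips 1 -> legal
(6,2): flips 2 -> legal
(6,3): flips 1 -> legal
(6,4): no bracket -> illegal
B mobility = 5
-- W to move --
(2,1): no bracket -> illegal
(2,2): flips 1 -> legal
(2,3): flips 2 -> legal
(2,4): flips 1 -> legal
(2,5): no bracket -> illegal
(2,6): flips 1 -> legal
(2,7): no bracket -> illegal
(3,1): no bracket -> illegal
(3,7): no bracket -> illegal
(4,1): no bracket -> illegal
(4,2): flips 1 -> legal
(4,5): no bracket -> illegal
(4,6): no bracket -> illegal
(4,7): no bracket -> illegal
(5,2): no bracket -> illegal
(5,5): flips 1 -> legal
(6,3): no bracket -> illegal
(6,4): flips 1 -> legal
(6,5): no bracket -> illegal
W mobility = 7

Answer: B=5 W=7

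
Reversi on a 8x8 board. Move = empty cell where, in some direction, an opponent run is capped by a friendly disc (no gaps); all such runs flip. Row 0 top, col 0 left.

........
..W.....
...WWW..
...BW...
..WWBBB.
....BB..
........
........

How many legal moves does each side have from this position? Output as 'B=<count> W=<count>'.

Answer: B=9 W=5

Derivation:
-- B to move --
(0,1): flips 3 -> legal
(0,2): no bracket -> illegal
(0,3): no bracket -> illegal
(1,1): no bracket -> illegal
(1,3): flips 1 -> legal
(1,4): flips 2 -> legal
(1,5): flips 1 -> legal
(1,6): no bracket -> illegal
(2,1): no bracket -> illegal
(2,2): no bracket -> illegal
(2,6): no bracket -> illegal
(3,1): no bracket -> illegal
(3,2): flips 1 -> legal
(3,5): flips 1 -> legal
(3,6): no bracket -> illegal
(4,1): flips 2 -> legal
(5,1): flips 1 -> legal
(5,2): no bracket -> illegal
(5,3): flips 1 -> legal
B mobility = 9
-- W to move --
(2,2): no bracket -> illegal
(3,2): flips 1 -> legal
(3,5): no bracket -> illegal
(3,6): no bracket -> illegal
(3,7): no bracket -> illegal
(4,7): flips 3 -> legal
(5,3): no bracket -> illegal
(5,6): flips 1 -> legal
(5,7): no bracket -> illegal
(6,3): no bracket -> illegal
(6,4): flips 2 -> legal
(6,5): flips 1 -> legal
(6,6): no bracket -> illegal
W mobility = 5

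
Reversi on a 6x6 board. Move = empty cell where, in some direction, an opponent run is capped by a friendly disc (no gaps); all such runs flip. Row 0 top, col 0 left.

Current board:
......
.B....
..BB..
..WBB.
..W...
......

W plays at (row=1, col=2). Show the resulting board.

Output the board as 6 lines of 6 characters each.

Answer: ......
.BW...
..WB..
..WBB.
..W...
......

Derivation:
Place W at (1,2); scan 8 dirs for brackets.
Dir NW: first cell '.' (not opp) -> no flip
Dir N: first cell '.' (not opp) -> no flip
Dir NE: first cell '.' (not opp) -> no flip
Dir W: opp run (1,1), next='.' -> no flip
Dir E: first cell '.' (not opp) -> no flip
Dir SW: first cell '.' (not opp) -> no flip
Dir S: opp run (2,2) capped by W -> flip
Dir SE: opp run (2,3) (3,4), next='.' -> no flip
All flips: (2,2)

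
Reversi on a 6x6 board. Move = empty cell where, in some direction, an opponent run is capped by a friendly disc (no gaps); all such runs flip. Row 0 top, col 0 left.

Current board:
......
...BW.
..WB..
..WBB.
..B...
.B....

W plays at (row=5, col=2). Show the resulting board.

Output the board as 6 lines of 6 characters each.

Place W at (5,2); scan 8 dirs for brackets.
Dir NW: first cell '.' (not opp) -> no flip
Dir N: opp run (4,2) capped by W -> flip
Dir NE: first cell '.' (not opp) -> no flip
Dir W: opp run (5,1), next='.' -> no flip
Dir E: first cell '.' (not opp) -> no flip
Dir SW: edge -> no flip
Dir S: edge -> no flip
Dir SE: edge -> no flip
All flips: (4,2)

Answer: ......
...BW.
..WB..
..WBB.
..W...
.BW...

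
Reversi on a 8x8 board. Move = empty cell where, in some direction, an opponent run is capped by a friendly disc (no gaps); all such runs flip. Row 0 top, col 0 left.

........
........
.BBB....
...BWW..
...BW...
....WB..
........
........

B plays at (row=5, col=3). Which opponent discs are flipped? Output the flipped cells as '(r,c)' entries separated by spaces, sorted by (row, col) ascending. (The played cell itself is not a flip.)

Answer: (5,4)

Derivation:
Dir NW: first cell '.' (not opp) -> no flip
Dir N: first cell 'B' (not opp) -> no flip
Dir NE: opp run (4,4) (3,5), next='.' -> no flip
Dir W: first cell '.' (not opp) -> no flip
Dir E: opp run (5,4) capped by B -> flip
Dir SW: first cell '.' (not opp) -> no flip
Dir S: first cell '.' (not opp) -> no flip
Dir SE: first cell '.' (not opp) -> no flip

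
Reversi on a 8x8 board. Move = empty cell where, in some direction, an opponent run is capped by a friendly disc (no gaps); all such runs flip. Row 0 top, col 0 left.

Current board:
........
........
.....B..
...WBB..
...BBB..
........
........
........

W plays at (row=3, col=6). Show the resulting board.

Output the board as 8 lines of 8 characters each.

Place W at (3,6); scan 8 dirs for brackets.
Dir NW: opp run (2,5), next='.' -> no flip
Dir N: first cell '.' (not opp) -> no flip
Dir NE: first cell '.' (not opp) -> no flip
Dir W: opp run (3,5) (3,4) capped by W -> flip
Dir E: first cell '.' (not opp) -> no flip
Dir SW: opp run (4,5), next='.' -> no flip
Dir S: first cell '.' (not opp) -> no flip
Dir SE: first cell '.' (not opp) -> no flip
All flips: (3,4) (3,5)

Answer: ........
........
.....B..
...WWWW.
...BBB..
........
........
........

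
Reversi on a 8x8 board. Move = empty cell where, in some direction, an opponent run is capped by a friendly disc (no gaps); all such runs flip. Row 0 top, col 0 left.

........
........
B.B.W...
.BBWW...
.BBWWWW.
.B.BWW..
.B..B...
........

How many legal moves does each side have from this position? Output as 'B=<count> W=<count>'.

-- B to move --
(1,3): no bracket -> illegal
(1,4): flips 4 -> legal
(1,5): flips 2 -> legal
(2,3): flips 2 -> legal
(2,5): no bracket -> illegal
(3,5): flips 3 -> legal
(3,6): no bracket -> illegal
(3,7): flips 2 -> legal
(4,7): flips 4 -> legal
(5,2): no bracket -> illegal
(5,6): flips 2 -> legal
(5,7): no bracket -> illegal
(6,3): no bracket -> illegal
(6,5): flips 2 -> legal
(6,6): flips 3 -> legal
B mobility = 9
-- W to move --
(1,0): no bracket -> illegal
(1,1): flips 1 -> legal
(1,2): no bracket -> illegal
(1,3): no bracket -> illegal
(2,1): flips 1 -> legal
(2,3): no bracket -> illegal
(3,0): flips 2 -> legal
(4,0): flips 2 -> legal
(5,0): no bracket -> illegal
(5,2): flips 1 -> legal
(6,0): flips 2 -> legal
(6,2): flips 1 -> legal
(6,3): flips 1 -> legal
(6,5): no bracket -> illegal
(7,0): no bracket -> illegal
(7,1): no bracket -> illegal
(7,2): no bracket -> illegal
(7,3): flips 1 -> legal
(7,4): flips 1 -> legal
(7,5): no bracket -> illegal
W mobility = 10

Answer: B=9 W=10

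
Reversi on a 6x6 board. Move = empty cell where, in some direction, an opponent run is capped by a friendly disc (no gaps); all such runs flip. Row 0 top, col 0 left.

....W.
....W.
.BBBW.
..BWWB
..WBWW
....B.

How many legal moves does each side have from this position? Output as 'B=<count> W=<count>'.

Answer: B=7 W=9

Derivation:
-- B to move --
(0,3): no bracket -> illegal
(0,5): flips 1 -> legal
(1,3): flips 1 -> legal
(1,5): no bracket -> illegal
(2,5): flips 2 -> legal
(3,1): no bracket -> illegal
(4,1): flips 1 -> legal
(5,1): no bracket -> illegal
(5,2): flips 1 -> legal
(5,3): flips 1 -> legal
(5,5): flips 3 -> legal
B mobility = 7
-- W to move --
(1,0): no bracket -> illegal
(1,1): flips 1 -> legal
(1,2): flips 3 -> legal
(1,3): flips 1 -> legal
(2,0): flips 3 -> legal
(2,5): flips 1 -> legal
(3,0): no bracket -> illegal
(3,1): flips 1 -> legal
(4,1): flips 2 -> legal
(5,2): flips 1 -> legal
(5,3): flips 1 -> legal
(5,5): no bracket -> illegal
W mobility = 9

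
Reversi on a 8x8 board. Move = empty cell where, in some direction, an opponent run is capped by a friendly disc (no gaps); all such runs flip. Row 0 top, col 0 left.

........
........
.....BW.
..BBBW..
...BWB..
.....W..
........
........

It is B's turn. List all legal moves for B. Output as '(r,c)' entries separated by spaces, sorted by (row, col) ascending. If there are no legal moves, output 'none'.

(1,5): no bracket -> illegal
(1,6): no bracket -> illegal
(1,7): no bracket -> illegal
(2,4): no bracket -> illegal
(2,7): flips 1 -> legal
(3,6): flips 1 -> legal
(3,7): no bracket -> illegal
(4,6): no bracket -> illegal
(5,3): no bracket -> illegal
(5,4): flips 1 -> legal
(5,6): no bracket -> illegal
(6,4): no bracket -> illegal
(6,5): flips 1 -> legal
(6,6): flips 2 -> legal

Answer: (2,7) (3,6) (5,4) (6,5) (6,6)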